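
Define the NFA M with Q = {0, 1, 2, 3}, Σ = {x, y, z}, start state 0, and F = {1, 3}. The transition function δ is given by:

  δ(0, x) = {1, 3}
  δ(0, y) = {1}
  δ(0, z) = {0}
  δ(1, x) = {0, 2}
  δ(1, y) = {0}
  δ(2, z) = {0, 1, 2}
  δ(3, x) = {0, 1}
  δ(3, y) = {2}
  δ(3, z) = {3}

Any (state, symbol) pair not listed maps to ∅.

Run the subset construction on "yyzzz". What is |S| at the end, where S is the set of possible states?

1

Start in {0}.
Read 'y': 0→{1}; now {1}.
Read 'y': 1→{0}; now {0}.
Read 'z': 0→{0}; now {0}.
Read 'z': 0→{0}; now {0}.
Read 'z': 0→{0}; now {0}.
That set has 1 state.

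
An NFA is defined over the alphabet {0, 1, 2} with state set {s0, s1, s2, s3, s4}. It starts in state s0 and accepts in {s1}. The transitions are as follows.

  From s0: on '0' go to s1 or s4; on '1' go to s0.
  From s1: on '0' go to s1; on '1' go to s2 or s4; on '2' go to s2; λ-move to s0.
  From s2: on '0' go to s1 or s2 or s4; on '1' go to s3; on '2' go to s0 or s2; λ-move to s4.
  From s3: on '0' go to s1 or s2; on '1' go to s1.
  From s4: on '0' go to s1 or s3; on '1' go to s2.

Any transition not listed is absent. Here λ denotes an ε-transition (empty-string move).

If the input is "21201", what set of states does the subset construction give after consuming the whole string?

Start in {s0}.
Read '2': {s0} → ∅.
The set is empty and remains empty for the remaining 4 symbols.

∅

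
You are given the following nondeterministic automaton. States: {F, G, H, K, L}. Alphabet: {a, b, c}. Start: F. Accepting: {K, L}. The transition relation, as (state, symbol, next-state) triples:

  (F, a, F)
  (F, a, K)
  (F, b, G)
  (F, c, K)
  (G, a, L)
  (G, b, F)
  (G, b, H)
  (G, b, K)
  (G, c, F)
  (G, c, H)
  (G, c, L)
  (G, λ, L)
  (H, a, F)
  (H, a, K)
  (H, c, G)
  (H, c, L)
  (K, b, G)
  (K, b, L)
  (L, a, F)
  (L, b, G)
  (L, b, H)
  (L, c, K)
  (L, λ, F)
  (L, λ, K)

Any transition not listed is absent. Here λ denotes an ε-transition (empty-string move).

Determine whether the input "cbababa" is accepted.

Yes

Start in {F}.
Read 'c': F→{K}; now {K}.
Read 'b': K→{G, L}; union {G, L}; ε-closure = {F, G, K, L}.
Read 'a': F→{F, K}, G→{L}, K→∅, L→{F}; now {F, K, L}.
Read 'b': F→{G}, K→{G, L}, L→{G, H}; union {G, H, L}; ε-closure = {F, G, H, K, L}.
Read 'a': F→{F, K}, G→{L}, H→{F, K}, K→∅, L→{F}; now {F, K, L}.
Read 'b': F→{G}, K→{G, L}, L→{G, H}; union {G, H, L}; ε-closure = {F, G, H, K, L}.
Read 'a': F→{F, K}, G→{L}, H→{F, K}, K→∅, L→{F}; now {F, K, L}.
The final set {F, K, L} contains the accepting states K, L.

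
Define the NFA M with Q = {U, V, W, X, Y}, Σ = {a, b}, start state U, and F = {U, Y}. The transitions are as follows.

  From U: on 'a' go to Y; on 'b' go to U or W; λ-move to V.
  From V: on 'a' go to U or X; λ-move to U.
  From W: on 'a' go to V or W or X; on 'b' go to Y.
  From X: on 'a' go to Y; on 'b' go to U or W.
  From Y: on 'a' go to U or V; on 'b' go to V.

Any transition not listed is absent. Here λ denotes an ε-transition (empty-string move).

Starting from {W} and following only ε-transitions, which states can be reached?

Begin with {W}.
No ε-moves leave this set, so the closure equals the set itself.

{W}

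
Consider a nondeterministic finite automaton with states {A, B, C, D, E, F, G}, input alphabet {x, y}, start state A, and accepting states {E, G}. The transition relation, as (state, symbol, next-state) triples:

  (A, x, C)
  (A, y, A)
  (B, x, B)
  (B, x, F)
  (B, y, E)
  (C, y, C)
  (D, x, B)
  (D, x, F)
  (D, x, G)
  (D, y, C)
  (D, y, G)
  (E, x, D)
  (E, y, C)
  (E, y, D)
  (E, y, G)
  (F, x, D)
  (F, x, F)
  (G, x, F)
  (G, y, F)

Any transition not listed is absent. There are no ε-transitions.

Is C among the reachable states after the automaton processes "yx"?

Start in {A}.
Read 'y': {A} → {A}.
Read 'x': {A} → {C}.
State C is in {C}.

Yes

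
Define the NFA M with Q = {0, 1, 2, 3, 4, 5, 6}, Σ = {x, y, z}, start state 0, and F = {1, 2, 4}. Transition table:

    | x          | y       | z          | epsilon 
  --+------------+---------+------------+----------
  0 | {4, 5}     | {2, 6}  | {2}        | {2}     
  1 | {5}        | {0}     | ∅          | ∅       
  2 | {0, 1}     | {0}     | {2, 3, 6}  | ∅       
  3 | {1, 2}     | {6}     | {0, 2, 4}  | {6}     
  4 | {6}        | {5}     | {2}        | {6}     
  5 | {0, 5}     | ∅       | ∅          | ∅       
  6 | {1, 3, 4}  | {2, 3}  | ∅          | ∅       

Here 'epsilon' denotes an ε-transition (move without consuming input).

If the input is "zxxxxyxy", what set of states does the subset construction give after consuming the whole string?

{0, 2, 3, 5, 6}

Start: ε-closure({0}) = {0, 2}.
Read 'z': 0→{2}, 2→{2, 3, 6}; now {2, 3, 6}.
Read 'x': 2→{0, 1}, 3→{1, 2}, 6→{1, 3, 4}; union {0, 1, 2, 3, 4}; ε-closure = {0, 1, 2, 3, 4, 6}.
Read 'x': 0→{4, 5}, 1→{5}, 2→{0, 1}, 3→{1, 2}, 4→{6}, 6→{1, 3, 4}; now {0, 1, 2, 3, 4, 5, 6}.
Read 'x': 0→{4, 5}, 1→{5}, 2→{0, 1}, 3→{1, 2}, 4→{6}, 5→{0, 5}, 6→{1, 3, 4}; now {0, 1, 2, 3, 4, 5, 6}.
Read 'x': 0→{4, 5}, 1→{5}, 2→{0, 1}, 3→{1, 2}, 4→{6}, 5→{0, 5}, 6→{1, 3, 4}; now {0, 1, 2, 3, 4, 5, 6}.
Read 'y': 0→{2, 6}, 1→{0}, 2→{0}, 3→{6}, 4→{5}, 5→∅, 6→{2, 3}; now {0, 2, 3, 5, 6}.
Read 'x': 0→{4, 5}, 2→{0, 1}, 3→{1, 2}, 5→{0, 5}, 6→{1, 3, 4}; union {0, 1, 2, 3, 4, 5}; ε-closure = {0, 1, 2, 3, 4, 5, 6}.
Read 'y': 0→{2, 6}, 1→{0}, 2→{0}, 3→{6}, 4→{5}, 5→∅, 6→{2, 3}; now {0, 2, 3, 5, 6}.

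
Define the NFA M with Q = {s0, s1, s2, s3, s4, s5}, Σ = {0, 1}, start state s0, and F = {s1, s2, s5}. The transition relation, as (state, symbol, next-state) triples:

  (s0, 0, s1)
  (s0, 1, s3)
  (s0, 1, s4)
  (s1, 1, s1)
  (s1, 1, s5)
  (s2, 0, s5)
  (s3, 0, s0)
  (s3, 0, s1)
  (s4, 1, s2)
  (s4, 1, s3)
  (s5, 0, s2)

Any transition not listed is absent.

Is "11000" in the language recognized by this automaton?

Yes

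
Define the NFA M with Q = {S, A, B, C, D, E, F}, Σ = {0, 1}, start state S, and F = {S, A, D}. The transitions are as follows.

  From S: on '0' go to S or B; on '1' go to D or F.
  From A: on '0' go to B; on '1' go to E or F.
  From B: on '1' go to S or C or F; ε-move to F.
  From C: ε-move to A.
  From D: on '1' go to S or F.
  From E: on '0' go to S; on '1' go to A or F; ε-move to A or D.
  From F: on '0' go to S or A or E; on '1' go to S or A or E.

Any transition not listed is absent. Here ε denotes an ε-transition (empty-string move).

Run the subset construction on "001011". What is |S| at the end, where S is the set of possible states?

Start in {S}.
Read '0': {S} → {S, B, F}.
Read '0': {S, B, F} → {S, A, B, D, E, F}.
Read '1': {S, A, B, D, E, F} → {S, A, C, D, E, F}.
Read '0': {S, A, C, D, E, F} → {S, A, B, D, E, F}.
Read '1': {S, A, B, D, E, F} → {S, A, C, D, E, F}.
Read '1': {S, A, C, D, E, F} → {S, A, D, E, F}.
That set has 5 states.

5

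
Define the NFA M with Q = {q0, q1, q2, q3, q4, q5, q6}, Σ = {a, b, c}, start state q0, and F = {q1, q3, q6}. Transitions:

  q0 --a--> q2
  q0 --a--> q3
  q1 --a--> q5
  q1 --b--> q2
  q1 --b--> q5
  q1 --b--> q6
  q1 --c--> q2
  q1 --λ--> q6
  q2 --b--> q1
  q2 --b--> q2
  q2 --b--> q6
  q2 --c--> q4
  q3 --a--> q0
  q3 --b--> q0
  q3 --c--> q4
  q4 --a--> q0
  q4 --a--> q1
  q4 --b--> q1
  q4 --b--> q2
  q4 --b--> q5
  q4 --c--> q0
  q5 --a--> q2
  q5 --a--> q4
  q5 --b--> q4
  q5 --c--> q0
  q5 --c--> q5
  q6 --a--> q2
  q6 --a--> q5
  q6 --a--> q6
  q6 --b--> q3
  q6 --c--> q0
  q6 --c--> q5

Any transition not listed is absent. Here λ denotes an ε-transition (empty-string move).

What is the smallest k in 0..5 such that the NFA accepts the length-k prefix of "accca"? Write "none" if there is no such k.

Start in {q0}.
Read 'a': {q0} → {q2, q3}.
None of the earlier sets intersect F, but {q2, q3} does.

1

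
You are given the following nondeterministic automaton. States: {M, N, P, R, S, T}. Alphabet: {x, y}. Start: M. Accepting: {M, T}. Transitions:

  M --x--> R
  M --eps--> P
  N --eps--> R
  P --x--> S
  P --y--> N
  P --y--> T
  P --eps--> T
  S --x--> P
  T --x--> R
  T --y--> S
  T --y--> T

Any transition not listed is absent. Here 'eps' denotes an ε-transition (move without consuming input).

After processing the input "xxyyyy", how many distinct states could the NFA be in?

2

Start: ε-closure({M}) = {M, P, T}.
Read 'x': M→{R}, P→{S}, T→{R}; now {R, S}.
Read 'x': R→∅, S→{P}; union {P}; ε-closure = {P, T}.
Read 'y': P→{N, T}, T→{S, T}; union {N, S, T}; ε-closure = {N, R, S, T}.
Read 'y': N→∅, R→∅, S→∅, T→{S, T}; now {S, T}.
Read 'y': S→∅, T→{S, T}; now {S, T}.
Read 'y': S→∅, T→{S, T}; now {S, T}.
That set has 2 states.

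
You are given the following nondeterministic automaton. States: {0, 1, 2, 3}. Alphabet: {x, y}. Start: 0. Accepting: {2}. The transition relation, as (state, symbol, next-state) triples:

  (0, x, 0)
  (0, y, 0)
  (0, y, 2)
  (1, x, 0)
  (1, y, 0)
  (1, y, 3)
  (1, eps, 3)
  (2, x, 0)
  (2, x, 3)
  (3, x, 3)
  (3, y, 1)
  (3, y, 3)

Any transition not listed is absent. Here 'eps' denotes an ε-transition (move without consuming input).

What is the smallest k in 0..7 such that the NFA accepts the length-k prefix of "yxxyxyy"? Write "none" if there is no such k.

1

Start in {0}.
Read 'y': 0→{0, 2}; now {0, 2}.
None of the earlier sets intersect F, but {0, 2} does.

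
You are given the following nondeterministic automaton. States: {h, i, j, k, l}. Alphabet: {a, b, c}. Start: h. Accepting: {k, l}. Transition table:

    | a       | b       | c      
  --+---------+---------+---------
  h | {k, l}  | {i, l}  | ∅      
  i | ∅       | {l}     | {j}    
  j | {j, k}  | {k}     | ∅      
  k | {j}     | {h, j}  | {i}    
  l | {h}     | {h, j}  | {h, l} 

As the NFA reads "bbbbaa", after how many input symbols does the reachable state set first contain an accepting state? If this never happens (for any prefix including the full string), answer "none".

1

Start in {h}.
Read 'b': h→{i, l}; now {i, l}.
None of the earlier sets intersect F, but {i, l} does.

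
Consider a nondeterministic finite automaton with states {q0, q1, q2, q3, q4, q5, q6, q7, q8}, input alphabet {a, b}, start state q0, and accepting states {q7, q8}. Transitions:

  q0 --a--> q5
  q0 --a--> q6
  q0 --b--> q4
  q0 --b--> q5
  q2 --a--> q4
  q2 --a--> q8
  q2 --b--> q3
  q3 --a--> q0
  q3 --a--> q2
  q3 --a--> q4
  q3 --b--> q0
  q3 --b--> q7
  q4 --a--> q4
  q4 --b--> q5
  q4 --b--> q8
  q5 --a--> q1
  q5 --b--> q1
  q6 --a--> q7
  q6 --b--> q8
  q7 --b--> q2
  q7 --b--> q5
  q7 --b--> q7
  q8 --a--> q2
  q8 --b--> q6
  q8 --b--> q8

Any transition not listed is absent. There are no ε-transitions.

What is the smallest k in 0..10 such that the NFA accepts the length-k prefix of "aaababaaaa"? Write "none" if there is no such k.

2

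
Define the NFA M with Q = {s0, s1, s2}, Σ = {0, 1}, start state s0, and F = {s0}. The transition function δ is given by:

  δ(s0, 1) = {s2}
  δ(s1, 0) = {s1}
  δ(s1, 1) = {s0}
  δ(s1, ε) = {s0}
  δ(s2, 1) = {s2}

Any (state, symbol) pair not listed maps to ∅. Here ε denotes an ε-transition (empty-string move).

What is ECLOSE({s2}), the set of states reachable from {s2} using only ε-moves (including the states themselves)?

{s2}

Begin with {s2}.
No ε-moves leave this set, so the closure equals the set itself.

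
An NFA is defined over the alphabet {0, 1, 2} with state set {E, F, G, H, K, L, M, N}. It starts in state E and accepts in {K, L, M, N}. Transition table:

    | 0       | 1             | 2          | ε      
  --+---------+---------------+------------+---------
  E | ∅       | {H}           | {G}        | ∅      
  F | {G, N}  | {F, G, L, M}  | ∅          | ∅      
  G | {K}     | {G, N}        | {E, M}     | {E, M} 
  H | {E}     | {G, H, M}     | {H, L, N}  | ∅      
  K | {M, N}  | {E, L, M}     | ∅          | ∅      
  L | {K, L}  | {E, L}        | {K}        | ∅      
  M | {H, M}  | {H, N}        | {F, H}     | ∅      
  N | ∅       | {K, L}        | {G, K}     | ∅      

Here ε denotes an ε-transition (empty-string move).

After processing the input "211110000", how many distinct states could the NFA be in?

6

Start in {E}.
Read '2': E→{G}; union {G}; ε-closure = {E, G, M}.
Read '1': E→{H}, G→{G, N}, M→{H, N}; union {G, H, N}; ε-closure = {E, G, H, M, N}.
Read '1': E→{H}, G→{G, N}, H→{G, H, M}, M→{H, N}, N→{K, L}; union {G, H, K, L, M, N}; ε-closure = {E, G, H, K, L, M, N}.
Read '1': E→{H}, G→{G, N}, H→{G, H, M}, K→{E, L, M}, L→{E, L}, M→{H, N}, N→{K, L}; now {E, G, H, K, L, M, N}.
Read '1': E→{H}, G→{G, N}, H→{G, H, M}, K→{E, L, M}, L→{E, L}, M→{H, N}, N→{K, L}; now {E, G, H, K, L, M, N}.
Read '0': E→∅, G→{K}, H→{E}, K→{M, N}, L→{K, L}, M→{H, M}, N→∅; now {E, H, K, L, M, N}.
Read '0': E→∅, H→{E}, K→{M, N}, L→{K, L}, M→{H, M}, N→∅; now {E, H, K, L, M, N}.
Read '0': E→∅, H→{E}, K→{M, N}, L→{K, L}, M→{H, M}, N→∅; now {E, H, K, L, M, N}.
Read '0': E→∅, H→{E}, K→{M, N}, L→{K, L}, M→{H, M}, N→∅; now {E, H, K, L, M, N}.
That set has 6 states.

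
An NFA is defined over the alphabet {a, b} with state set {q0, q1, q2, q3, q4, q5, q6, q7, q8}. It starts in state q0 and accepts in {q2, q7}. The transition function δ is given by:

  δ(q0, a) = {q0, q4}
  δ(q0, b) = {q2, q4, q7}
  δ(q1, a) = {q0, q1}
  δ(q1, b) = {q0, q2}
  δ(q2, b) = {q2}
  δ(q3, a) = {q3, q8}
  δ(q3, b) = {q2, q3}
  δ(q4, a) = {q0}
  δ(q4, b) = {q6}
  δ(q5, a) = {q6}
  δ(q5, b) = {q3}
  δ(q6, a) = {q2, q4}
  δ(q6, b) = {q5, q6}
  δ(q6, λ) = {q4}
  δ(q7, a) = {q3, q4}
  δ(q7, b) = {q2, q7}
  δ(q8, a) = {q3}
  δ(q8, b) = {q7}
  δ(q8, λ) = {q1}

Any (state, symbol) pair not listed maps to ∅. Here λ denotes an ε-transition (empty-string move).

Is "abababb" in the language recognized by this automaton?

Start in {q0}.
Read 'a': q0→{q0, q4}; now {q0, q4}.
Read 'b': q0→{q2, q4, q7}, q4→{q6}; now {q2, q4, q6, q7}.
Read 'a': q2→∅, q4→{q0}, q6→{q2, q4}, q7→{q3, q4}; now {q0, q2, q3, q4}.
Read 'b': q0→{q2, q4, q7}, q2→{q2}, q3→{q2, q3}, q4→{q6}; now {q2, q3, q4, q6, q7}.
Read 'a': q2→∅, q3→{q3, q8}, q4→{q0}, q6→{q2, q4}, q7→{q3, q4}; union {q0, q2, q3, q4, q8}; ε-closure = {q0, q1, q2, q3, q4, q8}.
Read 'b': q0→{q2, q4, q7}, q1→{q0, q2}, q2→{q2}, q3→{q2, q3}, q4→{q6}, q8→{q7}; now {q0, q2, q3, q4, q6, q7}.
Read 'b': q0→{q2, q4, q7}, q2→{q2}, q3→{q2, q3}, q4→{q6}, q6→{q5, q6}, q7→{q2, q7}; now {q2, q3, q4, q5, q6, q7}.
The final set {q2, q3, q4, q5, q6, q7} contains the accepting states q2, q7.

Yes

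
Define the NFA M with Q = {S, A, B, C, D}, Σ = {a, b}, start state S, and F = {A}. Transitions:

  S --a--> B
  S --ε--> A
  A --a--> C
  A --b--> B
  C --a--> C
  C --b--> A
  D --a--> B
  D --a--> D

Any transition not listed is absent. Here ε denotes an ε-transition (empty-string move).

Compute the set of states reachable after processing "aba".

{C}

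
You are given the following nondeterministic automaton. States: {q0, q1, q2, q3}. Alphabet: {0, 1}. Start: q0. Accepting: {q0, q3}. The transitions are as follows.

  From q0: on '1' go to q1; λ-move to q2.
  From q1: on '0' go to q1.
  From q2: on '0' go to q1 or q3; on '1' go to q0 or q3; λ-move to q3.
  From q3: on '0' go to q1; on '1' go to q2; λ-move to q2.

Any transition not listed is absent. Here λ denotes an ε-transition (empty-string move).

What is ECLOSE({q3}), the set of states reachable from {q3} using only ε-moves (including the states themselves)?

{q2, q3}

Begin with {q3}.
ε-move q3 → q2; add q2.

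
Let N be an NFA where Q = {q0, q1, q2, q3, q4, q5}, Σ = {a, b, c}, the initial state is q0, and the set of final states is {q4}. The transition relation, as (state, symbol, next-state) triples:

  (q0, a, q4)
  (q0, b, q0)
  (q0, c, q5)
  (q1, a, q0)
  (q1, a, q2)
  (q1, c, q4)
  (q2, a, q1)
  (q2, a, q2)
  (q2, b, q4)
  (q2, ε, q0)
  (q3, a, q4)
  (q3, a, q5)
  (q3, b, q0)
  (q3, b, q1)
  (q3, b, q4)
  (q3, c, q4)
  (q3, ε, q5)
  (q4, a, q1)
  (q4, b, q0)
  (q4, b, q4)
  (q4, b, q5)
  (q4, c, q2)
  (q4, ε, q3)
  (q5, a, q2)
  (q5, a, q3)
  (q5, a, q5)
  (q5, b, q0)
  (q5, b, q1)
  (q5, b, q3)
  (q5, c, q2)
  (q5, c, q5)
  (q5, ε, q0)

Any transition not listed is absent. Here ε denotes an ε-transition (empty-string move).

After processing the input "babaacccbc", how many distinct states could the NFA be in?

5

Start in {q0}.
Read 'b': {q0} → {q0}.
Read 'a': {q0} → {q0, q3, q4, q5}.
Read 'b': {q0, q3, q4, q5} → {q0, q1, q3, q4, q5}.
Read 'a': {q0, q1, q3, q4, q5} → {q0, q1, q2, q3, q4, q5}.
Read 'a': {q0, q1, q2, q3, q4, q5} → {q0, q1, q2, q3, q4, q5}.
Read 'c': {q0, q1, q2, q3, q4, q5} → {q0, q2, q3, q4, q5}.
Read 'c': {q0, q2, q3, q4, q5} → {q0, q2, q3, q4, q5}.
Read 'c': {q0, q2, q3, q4, q5} → {q0, q2, q3, q4, q5}.
Read 'b': {q0, q2, q3, q4, q5} → {q0, q1, q3, q4, q5}.
Read 'c': {q0, q1, q3, q4, q5} → {q0, q2, q3, q4, q5}.
That set has 5 states.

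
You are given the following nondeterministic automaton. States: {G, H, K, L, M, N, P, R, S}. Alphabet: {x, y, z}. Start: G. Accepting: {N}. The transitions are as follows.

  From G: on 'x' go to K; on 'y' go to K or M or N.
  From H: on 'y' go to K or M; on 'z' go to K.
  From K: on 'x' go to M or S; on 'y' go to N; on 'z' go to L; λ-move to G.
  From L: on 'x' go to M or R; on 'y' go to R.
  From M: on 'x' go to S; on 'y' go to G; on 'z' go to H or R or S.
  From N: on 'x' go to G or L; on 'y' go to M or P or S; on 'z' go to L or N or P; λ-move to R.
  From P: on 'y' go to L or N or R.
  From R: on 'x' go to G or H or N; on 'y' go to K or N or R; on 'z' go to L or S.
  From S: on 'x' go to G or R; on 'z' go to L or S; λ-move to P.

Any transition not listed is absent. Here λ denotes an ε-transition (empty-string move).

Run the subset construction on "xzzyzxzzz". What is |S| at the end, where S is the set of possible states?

0

Start in {G}.
Read 'x': G→{K}; union {K}; ε-closure = {G, K}.
Read 'z': G→∅, K→{L}; now {L}.
Read 'z': L→∅; now ∅.
The set is empty and remains empty for the remaining 6 symbols.
That set has 0 states.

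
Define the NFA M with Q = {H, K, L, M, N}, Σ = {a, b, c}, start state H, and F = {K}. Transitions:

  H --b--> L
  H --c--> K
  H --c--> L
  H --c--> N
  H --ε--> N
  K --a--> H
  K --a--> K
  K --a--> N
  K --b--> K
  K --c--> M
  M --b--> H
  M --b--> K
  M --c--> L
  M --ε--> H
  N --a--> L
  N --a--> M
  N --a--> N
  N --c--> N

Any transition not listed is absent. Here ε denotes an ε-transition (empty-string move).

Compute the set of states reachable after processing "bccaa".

Start: ε-closure({H}) = {H, N}.
Read 'b': H→{L}, N→∅; now {L}.
Read 'c': L→∅; now ∅.
The set is empty and remains empty for the remaining 3 symbols.

∅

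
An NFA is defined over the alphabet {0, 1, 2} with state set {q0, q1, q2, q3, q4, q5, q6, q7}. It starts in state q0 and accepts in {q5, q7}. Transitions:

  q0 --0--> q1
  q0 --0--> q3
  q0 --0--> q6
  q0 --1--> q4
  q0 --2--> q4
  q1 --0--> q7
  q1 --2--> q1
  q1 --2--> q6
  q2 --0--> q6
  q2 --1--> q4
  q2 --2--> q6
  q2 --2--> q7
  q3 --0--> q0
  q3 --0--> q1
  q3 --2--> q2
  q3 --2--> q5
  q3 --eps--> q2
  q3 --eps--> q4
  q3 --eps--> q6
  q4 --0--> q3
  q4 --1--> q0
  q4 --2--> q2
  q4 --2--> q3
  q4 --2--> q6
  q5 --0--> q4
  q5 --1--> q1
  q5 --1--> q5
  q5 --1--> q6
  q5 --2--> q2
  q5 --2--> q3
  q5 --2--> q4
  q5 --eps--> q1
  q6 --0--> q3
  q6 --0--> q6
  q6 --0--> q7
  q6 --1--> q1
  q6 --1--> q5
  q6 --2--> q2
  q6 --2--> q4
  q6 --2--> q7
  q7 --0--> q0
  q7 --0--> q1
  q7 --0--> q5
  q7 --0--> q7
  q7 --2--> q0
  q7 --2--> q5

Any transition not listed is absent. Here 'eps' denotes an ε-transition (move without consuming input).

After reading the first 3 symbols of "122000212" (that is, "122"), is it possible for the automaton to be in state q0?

Start in {q0}.
Read '1': {q0} → {q4}.
Read '2': {q4} → {q2, q3, q4, q6}.
Read '2': {q2, q3, q4, q6} → {q1, q2, q3, q4, q5, q6, q7}.
State q0 is not in {q1, q2, q3, q4, q5, q6, q7}.

No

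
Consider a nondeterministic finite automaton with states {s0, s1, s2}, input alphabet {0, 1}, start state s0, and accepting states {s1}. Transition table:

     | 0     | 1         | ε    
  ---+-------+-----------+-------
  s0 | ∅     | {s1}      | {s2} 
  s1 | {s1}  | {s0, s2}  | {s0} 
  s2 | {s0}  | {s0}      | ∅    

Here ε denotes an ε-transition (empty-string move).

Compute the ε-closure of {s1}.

{s0, s1, s2}

Begin with {s1}.
ε-move s1 → s0; add s0.
ε-move s0 → s2; add s2.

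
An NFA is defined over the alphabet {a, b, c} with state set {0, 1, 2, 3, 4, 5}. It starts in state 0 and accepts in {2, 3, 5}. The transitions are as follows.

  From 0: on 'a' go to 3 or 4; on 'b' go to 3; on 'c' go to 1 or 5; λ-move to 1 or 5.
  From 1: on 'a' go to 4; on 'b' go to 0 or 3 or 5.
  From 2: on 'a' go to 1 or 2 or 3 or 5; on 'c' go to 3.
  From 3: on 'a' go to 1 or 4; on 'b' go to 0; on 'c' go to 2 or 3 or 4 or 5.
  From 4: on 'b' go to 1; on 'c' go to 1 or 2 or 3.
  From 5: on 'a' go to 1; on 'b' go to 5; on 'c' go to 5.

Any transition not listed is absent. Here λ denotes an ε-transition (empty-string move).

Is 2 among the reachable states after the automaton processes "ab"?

No

Start: ε-closure({0}) = {0, 1, 5}.
Read 'a': {0, 1, 5} → {1, 3, 4}.
Read 'b': {1, 3, 4} → {0, 1, 3, 5}.
State 2 is not in {0, 1, 3, 5}.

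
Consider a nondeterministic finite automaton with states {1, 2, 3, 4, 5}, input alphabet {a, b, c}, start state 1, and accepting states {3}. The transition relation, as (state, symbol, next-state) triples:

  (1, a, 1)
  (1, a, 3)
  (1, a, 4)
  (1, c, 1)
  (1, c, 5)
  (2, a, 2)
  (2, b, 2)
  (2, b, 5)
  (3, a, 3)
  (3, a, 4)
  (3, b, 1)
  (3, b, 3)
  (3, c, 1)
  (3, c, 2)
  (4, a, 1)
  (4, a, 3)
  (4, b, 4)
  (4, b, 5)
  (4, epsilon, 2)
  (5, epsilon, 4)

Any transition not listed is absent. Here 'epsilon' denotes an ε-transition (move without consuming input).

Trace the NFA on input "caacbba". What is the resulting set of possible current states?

{1, 2, 3}

Start in {1}.
Read 'c': 1→{1, 5}; union {1, 5}; ε-closure = {1, 2, 4, 5}.
Read 'a': 1→{1, 3, 4}, 2→{2}, 4→{1, 3}, 5→∅; now {1, 2, 3, 4}.
Read 'a': 1→{1, 3, 4}, 2→{2}, 3→{3, 4}, 4→{1, 3}; now {1, 2, 3, 4}.
Read 'c': 1→{1, 5}, 2→∅, 3→{1, 2}, 4→∅; union {1, 2, 5}; ε-closure = {1, 2, 4, 5}.
Read 'b': 1→∅, 2→{2, 5}, 4→{4, 5}, 5→∅; now {2, 4, 5}.
Read 'b': 2→{2, 5}, 4→{4, 5}, 5→∅; now {2, 4, 5}.
Read 'a': 2→{2}, 4→{1, 3}, 5→∅; now {1, 2, 3}.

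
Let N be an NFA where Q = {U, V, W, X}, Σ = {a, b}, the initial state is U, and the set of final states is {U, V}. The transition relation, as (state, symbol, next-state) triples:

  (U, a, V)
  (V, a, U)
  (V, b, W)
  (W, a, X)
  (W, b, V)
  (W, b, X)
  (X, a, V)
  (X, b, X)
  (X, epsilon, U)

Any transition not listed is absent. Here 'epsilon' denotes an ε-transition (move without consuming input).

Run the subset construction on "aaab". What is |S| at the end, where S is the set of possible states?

1

Start in {U}.
Read 'a': U→{V}; now {V}.
Read 'a': V→{U}; now {U}.
Read 'a': U→{V}; now {V}.
Read 'b': V→{W}; now {W}.
That set has 1 state.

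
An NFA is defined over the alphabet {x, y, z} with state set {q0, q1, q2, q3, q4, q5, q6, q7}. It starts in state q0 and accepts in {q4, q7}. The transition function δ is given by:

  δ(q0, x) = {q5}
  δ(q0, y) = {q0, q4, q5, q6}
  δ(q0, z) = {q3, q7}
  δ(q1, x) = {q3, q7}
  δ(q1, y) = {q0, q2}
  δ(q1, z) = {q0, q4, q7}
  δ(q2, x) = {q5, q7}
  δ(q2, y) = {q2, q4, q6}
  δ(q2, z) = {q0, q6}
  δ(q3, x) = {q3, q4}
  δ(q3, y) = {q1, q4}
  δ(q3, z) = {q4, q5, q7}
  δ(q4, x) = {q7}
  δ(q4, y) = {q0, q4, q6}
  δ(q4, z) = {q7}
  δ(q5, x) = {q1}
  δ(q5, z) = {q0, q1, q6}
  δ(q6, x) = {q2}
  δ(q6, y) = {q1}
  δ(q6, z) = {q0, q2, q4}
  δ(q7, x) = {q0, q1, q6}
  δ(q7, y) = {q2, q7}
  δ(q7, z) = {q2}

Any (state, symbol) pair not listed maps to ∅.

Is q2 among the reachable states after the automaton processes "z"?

No

Start in {q0}.
Read 'z': q0→{q3, q7}; now {q3, q7}.
State q2 is not in {q3, q7}.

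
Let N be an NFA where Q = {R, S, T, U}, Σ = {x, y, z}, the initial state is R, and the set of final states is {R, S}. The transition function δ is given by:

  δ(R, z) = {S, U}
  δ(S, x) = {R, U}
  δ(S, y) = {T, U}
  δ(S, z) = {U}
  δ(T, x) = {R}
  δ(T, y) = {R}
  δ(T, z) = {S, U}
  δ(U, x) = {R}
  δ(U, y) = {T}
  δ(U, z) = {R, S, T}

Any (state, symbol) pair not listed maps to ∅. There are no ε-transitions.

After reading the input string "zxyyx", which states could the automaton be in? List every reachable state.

Start in {R}.
Read 'z': R→{S, U}; now {S, U}.
Read 'x': S→{R, U}, U→{R}; now {R, U}.
Read 'y': R→∅, U→{T}; now {T}.
Read 'y': T→{R}; now {R}.
Read 'x': R→∅; now ∅.

∅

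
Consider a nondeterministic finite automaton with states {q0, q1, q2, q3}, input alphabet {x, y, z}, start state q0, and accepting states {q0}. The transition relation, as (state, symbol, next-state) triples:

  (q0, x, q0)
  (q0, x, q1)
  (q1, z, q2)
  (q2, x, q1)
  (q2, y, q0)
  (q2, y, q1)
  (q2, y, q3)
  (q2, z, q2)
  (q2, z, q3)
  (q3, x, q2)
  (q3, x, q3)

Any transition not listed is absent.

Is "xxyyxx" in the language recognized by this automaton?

Start in {q0}.
Read 'x': {q0} → {q0, q1}.
Read 'x': {q0, q1} → {q0, q1}.
Read 'y': {q0, q1} → ∅.
The set is empty and remains empty for the remaining 3 symbols.
The final set ∅ contains no accepting state.

No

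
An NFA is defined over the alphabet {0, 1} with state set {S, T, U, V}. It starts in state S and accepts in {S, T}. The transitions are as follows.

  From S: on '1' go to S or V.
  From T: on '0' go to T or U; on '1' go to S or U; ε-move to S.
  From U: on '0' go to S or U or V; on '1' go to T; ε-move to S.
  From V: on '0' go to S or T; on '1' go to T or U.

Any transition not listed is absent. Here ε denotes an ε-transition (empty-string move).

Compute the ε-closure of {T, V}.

{S, T, V}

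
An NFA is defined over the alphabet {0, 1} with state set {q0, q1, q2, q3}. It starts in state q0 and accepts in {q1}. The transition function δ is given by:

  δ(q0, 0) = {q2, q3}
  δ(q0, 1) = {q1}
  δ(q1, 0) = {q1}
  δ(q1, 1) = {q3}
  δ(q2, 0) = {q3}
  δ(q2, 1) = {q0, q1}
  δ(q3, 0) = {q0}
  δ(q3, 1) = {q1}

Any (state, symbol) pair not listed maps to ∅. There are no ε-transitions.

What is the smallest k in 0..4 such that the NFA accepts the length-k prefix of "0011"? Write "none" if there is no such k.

Start in {q0}.
Read '0': q0→{q2, q3}; now {q2, q3}.
Read '0': q2→{q3}, q3→{q0}; now {q0, q3}.
Read '1': q0→{q1}, q3→{q1}; now {q1}.
None of the earlier sets intersect F, but {q1} does.

3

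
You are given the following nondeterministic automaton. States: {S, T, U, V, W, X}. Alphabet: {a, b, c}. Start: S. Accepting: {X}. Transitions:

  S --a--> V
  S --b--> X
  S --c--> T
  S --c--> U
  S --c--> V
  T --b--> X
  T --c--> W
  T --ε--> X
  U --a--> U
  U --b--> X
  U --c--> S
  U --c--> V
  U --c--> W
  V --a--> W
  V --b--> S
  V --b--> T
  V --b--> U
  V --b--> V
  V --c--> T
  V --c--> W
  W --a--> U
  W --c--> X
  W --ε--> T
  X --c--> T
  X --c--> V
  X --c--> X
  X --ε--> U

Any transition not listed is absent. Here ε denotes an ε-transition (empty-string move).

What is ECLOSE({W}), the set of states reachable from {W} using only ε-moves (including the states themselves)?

Begin with {W}.
ε-move W → T; add T.
ε-move T → X; add X.
ε-move X → U; add U.

{T, U, W, X}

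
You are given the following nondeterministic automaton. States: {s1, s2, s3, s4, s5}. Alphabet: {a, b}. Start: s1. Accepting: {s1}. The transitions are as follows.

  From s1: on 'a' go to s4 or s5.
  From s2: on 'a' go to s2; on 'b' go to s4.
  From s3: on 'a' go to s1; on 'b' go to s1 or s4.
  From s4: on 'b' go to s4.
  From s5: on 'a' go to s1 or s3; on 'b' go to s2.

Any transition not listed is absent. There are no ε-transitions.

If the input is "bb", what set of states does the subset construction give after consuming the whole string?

Start in {s1}.
Read 'b': {s1} → ∅.
The set is empty and remains empty for the remaining 1 symbol.

∅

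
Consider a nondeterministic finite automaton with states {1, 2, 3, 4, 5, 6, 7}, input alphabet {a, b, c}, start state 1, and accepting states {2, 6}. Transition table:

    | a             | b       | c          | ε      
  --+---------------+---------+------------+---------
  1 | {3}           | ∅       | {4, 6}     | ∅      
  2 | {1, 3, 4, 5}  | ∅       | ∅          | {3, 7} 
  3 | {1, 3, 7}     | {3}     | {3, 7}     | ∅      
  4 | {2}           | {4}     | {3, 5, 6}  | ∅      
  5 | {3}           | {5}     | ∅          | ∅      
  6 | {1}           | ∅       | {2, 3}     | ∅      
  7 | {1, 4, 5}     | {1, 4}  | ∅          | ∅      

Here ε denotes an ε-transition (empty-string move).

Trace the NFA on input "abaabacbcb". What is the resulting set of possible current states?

Start in {1}.
Read 'a': 1→{3}; now {3}.
Read 'b': 3→{3}; now {3}.
Read 'a': 3→{1, 3, 7}; now {1, 3, 7}.
Read 'a': 1→{3}, 3→{1, 3, 7}, 7→{1, 4, 5}; now {1, 3, 4, 5, 7}.
Read 'b': 1→∅, 3→{3}, 4→{4}, 5→{5}, 7→{1, 4}; now {1, 3, 4, 5}.
Read 'a': 1→{3}, 3→{1, 3, 7}, 4→{2}, 5→{3}; now {1, 2, 3, 7}.
Read 'c': 1→{4, 6}, 2→∅, 3→{3, 7}, 7→∅; now {3, 4, 6, 7}.
Read 'b': 3→{3}, 4→{4}, 6→∅, 7→{1, 4}; now {1, 3, 4}.
Read 'c': 1→{4, 6}, 3→{3, 7}, 4→{3, 5, 6}; now {3, 4, 5, 6, 7}.
Read 'b': 3→{3}, 4→{4}, 5→{5}, 6→∅, 7→{1, 4}; now {1, 3, 4, 5}.

{1, 3, 4, 5}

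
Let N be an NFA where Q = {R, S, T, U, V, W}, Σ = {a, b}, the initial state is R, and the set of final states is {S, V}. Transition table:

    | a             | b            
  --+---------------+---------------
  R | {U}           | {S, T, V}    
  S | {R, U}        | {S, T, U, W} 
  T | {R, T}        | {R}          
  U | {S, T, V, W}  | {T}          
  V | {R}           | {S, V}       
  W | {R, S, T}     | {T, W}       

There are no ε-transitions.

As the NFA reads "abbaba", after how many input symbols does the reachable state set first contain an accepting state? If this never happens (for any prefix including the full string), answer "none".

Start in {R}.
Read 'a': {R} → {U}.
Read 'b': {U} → {T}.
Read 'b': {T} → {R}.
Read 'a': {R} → {U}.
Read 'b': {U} → {T}.
Read 'a': {T} → {R, T}.
No reachable set along the way intersects F.

none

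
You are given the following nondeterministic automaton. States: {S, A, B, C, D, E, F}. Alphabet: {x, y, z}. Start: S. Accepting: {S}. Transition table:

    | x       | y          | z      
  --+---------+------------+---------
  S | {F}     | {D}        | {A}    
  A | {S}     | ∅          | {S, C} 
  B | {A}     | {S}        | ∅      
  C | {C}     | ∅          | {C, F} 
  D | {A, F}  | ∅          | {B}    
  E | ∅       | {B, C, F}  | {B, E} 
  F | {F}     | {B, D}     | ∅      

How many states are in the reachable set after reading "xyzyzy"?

Start in {S}.
Read 'x': S→{F}; now {F}.
Read 'y': F→{B, D}; now {B, D}.
Read 'z': B→∅, D→{B}; now {B}.
Read 'y': B→{S}; now {S}.
Read 'z': S→{A}; now {A}.
Read 'y': A→∅; now ∅.
That set has 0 states.

0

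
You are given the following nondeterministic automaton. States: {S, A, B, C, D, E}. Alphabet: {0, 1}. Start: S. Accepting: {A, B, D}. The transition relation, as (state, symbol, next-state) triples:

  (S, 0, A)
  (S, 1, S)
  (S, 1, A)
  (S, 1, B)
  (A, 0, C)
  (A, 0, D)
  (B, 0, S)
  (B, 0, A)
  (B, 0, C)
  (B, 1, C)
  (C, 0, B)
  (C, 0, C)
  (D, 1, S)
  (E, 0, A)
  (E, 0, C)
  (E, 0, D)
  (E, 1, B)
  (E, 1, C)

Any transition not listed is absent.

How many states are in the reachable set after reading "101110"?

Start in {S}.
Read '1': S→{S, A, B}; now {S, A, B}.
Read '0': S→{A}, A→{C, D}, B→{S, A, C}; now {S, A, C, D}.
Read '1': S→{S, A, B}, A→∅, C→∅, D→{S}; now {S, A, B}.
Read '1': S→{S, A, B}, A→∅, B→{C}; now {S, A, B, C}.
Read '1': S→{S, A, B}, A→∅, B→{C}, C→∅; now {S, A, B, C}.
Read '0': S→{A}, A→{C, D}, B→{S, A, C}, C→{B, C}; now {S, A, B, C, D}.
That set has 5 states.

5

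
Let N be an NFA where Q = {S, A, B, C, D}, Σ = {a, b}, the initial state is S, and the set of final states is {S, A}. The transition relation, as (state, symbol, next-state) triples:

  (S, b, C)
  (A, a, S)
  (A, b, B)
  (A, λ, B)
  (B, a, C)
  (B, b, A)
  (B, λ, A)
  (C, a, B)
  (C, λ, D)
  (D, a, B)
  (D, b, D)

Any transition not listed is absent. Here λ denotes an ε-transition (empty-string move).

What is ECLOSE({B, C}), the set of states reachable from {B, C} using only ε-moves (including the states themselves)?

Begin with {B, C}.
ε-move C → D; add D.
ε-move B → A; add A.

{A, B, C, D}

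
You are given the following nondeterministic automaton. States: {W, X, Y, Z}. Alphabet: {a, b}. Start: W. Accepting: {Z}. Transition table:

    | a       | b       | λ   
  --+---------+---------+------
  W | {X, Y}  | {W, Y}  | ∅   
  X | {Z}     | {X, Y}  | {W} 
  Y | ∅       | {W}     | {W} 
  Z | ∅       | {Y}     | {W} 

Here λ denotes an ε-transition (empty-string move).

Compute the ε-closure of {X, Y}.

Begin with {X, Y}.
ε-move Y → W; add W.

{W, X, Y}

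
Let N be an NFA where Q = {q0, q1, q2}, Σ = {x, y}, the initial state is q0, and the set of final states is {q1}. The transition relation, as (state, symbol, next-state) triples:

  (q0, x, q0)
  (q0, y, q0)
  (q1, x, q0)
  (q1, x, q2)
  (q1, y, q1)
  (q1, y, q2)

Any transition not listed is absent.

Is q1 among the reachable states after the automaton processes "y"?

No

Start in {q0}.
Read 'y': {q0} → {q0}.
State q1 is not in {q0}.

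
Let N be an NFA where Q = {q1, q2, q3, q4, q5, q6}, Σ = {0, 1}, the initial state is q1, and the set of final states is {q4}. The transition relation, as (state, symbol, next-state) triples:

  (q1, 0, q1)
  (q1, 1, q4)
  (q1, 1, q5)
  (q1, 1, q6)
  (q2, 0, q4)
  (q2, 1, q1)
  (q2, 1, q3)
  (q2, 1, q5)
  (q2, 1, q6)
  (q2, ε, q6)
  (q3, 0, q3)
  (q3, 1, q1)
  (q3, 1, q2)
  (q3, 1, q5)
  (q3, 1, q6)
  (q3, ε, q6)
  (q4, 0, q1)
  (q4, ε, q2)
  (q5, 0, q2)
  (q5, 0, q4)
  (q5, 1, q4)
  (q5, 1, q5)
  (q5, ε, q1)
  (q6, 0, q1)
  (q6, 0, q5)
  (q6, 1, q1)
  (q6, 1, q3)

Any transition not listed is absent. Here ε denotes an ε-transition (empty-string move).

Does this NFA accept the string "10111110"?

Start in {q1}.
Read '1': q1→{q4, q5, q6}; union {q4, q5, q6}; ε-closure = {q1, q2, q4, q5, q6}.
Read '0': q1→{q1}, q2→{q4}, q4→{q1}, q5→{q2, q4}, q6→{q1, q5}; union {q1, q2, q4, q5}; ε-closure = {q1, q2, q4, q5, q6}.
Read '1': q1→{q4, q5, q6}, q2→{q1, q3, q5, q6}, q4→∅, q5→{q4, q5}, q6→{q1, q3}; union {q1, q3, q4, q5, q6}; ε-closure = {q1, q2, q3, q4, q5, q6}.
Read '1': q1→{q4, q5, q6}, q2→{q1, q3, q5, q6}, q3→{q1, q2, q5, q6}, q4→∅, q5→{q4, q5}, q6→{q1, q3}; now {q1, q2, q3, q4, q5, q6}.
Read '1': q1→{q4, q5, q6}, q2→{q1, q3, q5, q6}, q3→{q1, q2, q5, q6}, q4→∅, q5→{q4, q5}, q6→{q1, q3}; now {q1, q2, q3, q4, q5, q6}.
Read '1': q1→{q4, q5, q6}, q2→{q1, q3, q5, q6}, q3→{q1, q2, q5, q6}, q4→∅, q5→{q4, q5}, q6→{q1, q3}; now {q1, q2, q3, q4, q5, q6}.
Read '1': q1→{q4, q5, q6}, q2→{q1, q3, q5, q6}, q3→{q1, q2, q5, q6}, q4→∅, q5→{q4, q5}, q6→{q1, q3}; now {q1, q2, q3, q4, q5, q6}.
Read '0': q1→{q1}, q2→{q4}, q3→{q3}, q4→{q1}, q5→{q2, q4}, q6→{q1, q5}; union {q1, q2, q3, q4, q5}; ε-closure = {q1, q2, q3, q4, q5, q6}.
The final set {q1, q2, q3, q4, q5, q6} contains the accepting state q4.

Yes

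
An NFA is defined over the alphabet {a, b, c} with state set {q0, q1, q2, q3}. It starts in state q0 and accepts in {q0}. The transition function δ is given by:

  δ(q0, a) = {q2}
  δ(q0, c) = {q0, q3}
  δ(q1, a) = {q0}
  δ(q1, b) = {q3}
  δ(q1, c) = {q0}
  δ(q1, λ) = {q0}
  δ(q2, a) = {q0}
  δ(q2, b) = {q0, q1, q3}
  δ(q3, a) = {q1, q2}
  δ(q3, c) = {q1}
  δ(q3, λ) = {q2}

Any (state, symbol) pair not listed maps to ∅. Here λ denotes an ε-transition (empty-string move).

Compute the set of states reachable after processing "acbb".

∅

Start in {q0}.
Read 'a': {q0} → {q2}.
Read 'c': {q2} → ∅.
The set is empty and remains empty for the remaining 2 symbols.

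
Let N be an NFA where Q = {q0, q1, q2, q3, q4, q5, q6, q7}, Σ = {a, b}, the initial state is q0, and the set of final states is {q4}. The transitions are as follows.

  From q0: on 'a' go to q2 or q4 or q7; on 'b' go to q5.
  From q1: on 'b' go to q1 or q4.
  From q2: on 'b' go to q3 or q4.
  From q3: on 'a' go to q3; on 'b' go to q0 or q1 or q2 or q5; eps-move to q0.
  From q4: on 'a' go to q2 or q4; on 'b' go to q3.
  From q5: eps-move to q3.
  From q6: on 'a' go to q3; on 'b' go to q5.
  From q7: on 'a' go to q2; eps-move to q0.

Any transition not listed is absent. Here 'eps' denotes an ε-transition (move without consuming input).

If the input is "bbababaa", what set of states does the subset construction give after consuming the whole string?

Start in {q0}.
Read 'b': {q0} → {q0, q3, q5}.
Read 'b': {q0, q3, q5} → {q0, q1, q2, q3, q5}.
Read 'a': {q0, q1, q2, q3, q5} → {q0, q2, q3, q4, q7}.
Read 'b': {q0, q2, q3, q4, q7} → {q0, q1, q2, q3, q4, q5}.
Read 'a': {q0, q1, q2, q3, q4, q5} → {q0, q2, q3, q4, q7}.
Read 'b': {q0, q2, q3, q4, q7} → {q0, q1, q2, q3, q4, q5}.
Read 'a': {q0, q1, q2, q3, q4, q5} → {q0, q2, q3, q4, q7}.
Read 'a': {q0, q2, q3, q4, q7} → {q0, q2, q3, q4, q7}.

{q0, q2, q3, q4, q7}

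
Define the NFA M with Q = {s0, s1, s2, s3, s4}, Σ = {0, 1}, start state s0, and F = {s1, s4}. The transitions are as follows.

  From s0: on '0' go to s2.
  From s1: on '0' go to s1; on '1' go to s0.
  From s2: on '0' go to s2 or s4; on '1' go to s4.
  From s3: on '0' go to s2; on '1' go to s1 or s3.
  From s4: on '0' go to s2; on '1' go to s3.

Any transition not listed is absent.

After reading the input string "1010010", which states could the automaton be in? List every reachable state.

Start in {s0}.
Read '1': {s0} → ∅.
The set is empty and remains empty for the remaining 6 symbols.

∅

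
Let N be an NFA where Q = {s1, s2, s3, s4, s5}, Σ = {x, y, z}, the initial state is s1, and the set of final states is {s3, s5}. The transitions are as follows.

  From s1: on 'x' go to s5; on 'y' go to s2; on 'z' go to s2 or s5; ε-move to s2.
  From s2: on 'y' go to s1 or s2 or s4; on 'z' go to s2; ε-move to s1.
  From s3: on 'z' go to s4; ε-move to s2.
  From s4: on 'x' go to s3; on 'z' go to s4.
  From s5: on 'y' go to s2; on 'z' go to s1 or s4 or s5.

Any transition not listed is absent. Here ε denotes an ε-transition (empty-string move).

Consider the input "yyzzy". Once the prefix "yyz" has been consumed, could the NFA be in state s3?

No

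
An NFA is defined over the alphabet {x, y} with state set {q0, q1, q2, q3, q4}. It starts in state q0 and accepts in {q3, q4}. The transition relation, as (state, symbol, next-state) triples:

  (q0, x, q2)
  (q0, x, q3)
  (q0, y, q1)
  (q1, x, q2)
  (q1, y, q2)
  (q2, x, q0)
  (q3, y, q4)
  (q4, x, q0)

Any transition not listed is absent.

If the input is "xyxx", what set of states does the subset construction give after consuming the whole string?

{q2, q3}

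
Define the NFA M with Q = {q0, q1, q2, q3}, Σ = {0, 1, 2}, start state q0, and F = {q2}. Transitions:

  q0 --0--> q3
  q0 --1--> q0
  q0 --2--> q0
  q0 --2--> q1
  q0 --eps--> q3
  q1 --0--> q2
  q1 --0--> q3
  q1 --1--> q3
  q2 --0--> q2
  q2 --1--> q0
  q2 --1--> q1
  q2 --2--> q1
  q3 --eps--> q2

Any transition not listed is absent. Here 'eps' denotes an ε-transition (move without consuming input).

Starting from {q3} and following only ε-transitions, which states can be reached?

{q2, q3}

Begin with {q3}.
ε-move q3 → q2; add q2.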